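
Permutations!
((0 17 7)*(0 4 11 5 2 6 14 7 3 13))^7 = (0 13 3 17) = [13, 1, 2, 17, 4, 5, 6, 7, 8, 9, 10, 11, 12, 3, 14, 15, 16, 0]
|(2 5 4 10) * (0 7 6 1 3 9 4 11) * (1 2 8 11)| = |(0 7 6 2 5 1 3 9 4 10 8 11)| = 12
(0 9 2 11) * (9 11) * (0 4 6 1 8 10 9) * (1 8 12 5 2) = (0 11 4 6 8 10 9 1 12 5 2) = [11, 12, 0, 3, 6, 2, 8, 7, 10, 1, 9, 4, 5]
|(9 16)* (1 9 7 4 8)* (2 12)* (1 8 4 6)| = 10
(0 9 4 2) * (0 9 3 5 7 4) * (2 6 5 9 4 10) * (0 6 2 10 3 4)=[4, 1, 0, 9, 2, 7, 5, 3, 8, 6, 10]=(10)(0 4 2)(3 9 6 5 7)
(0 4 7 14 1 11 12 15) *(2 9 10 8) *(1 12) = (0 4 7 14 12 15)(1 11)(2 9 10 8) = [4, 11, 9, 3, 7, 5, 6, 14, 2, 10, 8, 1, 15, 13, 12, 0]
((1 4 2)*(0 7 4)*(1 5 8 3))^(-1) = [1, 3, 4, 8, 7, 2, 6, 0, 5] = (0 1 3 8 5 2 4 7)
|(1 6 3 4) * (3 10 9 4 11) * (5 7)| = |(1 6 10 9 4)(3 11)(5 7)| = 10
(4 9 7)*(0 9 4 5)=(0 9 7 5)=[9, 1, 2, 3, 4, 0, 6, 5, 8, 7]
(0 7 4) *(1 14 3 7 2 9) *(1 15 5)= (0 2 9 15 5 1 14 3 7 4)= [2, 14, 9, 7, 0, 1, 6, 4, 8, 15, 10, 11, 12, 13, 3, 5]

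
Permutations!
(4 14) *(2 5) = (2 5)(4 14) = [0, 1, 5, 3, 14, 2, 6, 7, 8, 9, 10, 11, 12, 13, 4]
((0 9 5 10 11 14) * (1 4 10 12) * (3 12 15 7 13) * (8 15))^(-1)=[14, 12, 2, 13, 1, 9, 6, 15, 5, 0, 4, 10, 3, 7, 11, 8]=(0 14 11 10 4 1 12 3 13 7 15 8 5 9)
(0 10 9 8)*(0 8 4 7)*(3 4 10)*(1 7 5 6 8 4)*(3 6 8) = [6, 7, 2, 1, 5, 8, 3, 0, 4, 10, 9] = (0 6 3 1 7)(4 5 8)(9 10)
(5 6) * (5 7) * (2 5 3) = (2 5 6 7 3) = [0, 1, 5, 2, 4, 6, 7, 3]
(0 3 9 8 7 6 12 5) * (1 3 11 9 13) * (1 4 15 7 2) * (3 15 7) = [11, 15, 1, 13, 7, 0, 12, 6, 2, 8, 10, 9, 5, 4, 14, 3] = (0 11 9 8 2 1 15 3 13 4 7 6 12 5)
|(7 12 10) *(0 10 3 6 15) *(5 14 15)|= |(0 10 7 12 3 6 5 14 15)|= 9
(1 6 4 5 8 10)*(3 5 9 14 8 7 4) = (1 6 3 5 7 4 9 14 8 10) = [0, 6, 2, 5, 9, 7, 3, 4, 10, 14, 1, 11, 12, 13, 8]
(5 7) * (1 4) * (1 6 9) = (1 4 6 9)(5 7) = [0, 4, 2, 3, 6, 7, 9, 5, 8, 1]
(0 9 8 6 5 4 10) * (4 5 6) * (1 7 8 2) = (0 9 2 1 7 8 4 10) = [9, 7, 1, 3, 10, 5, 6, 8, 4, 2, 0]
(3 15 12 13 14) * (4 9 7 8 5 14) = (3 15 12 13 4 9 7 8 5 14) = [0, 1, 2, 15, 9, 14, 6, 8, 5, 7, 10, 11, 13, 4, 3, 12]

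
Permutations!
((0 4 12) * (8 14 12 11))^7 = (0 4 11 8 14 12) = [4, 1, 2, 3, 11, 5, 6, 7, 14, 9, 10, 8, 0, 13, 12]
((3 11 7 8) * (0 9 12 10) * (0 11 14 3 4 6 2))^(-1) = (0 2 6 4 8 7 11 10 12 9)(3 14) = [2, 1, 6, 14, 8, 5, 4, 11, 7, 0, 12, 10, 9, 13, 3]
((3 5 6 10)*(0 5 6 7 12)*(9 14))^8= (14)(3 10 6)= [0, 1, 2, 10, 4, 5, 3, 7, 8, 9, 6, 11, 12, 13, 14]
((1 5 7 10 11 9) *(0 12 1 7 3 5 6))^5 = (0 12 1 6)(3 5)(7 10 11 9) = [12, 6, 2, 5, 4, 3, 0, 10, 8, 7, 11, 9, 1]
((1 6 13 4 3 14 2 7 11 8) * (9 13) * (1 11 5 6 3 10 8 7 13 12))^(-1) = (1 12 9 6 5 7 11 8 10 4 13 2 14 3) = [0, 12, 14, 1, 13, 7, 5, 11, 10, 6, 4, 8, 9, 2, 3]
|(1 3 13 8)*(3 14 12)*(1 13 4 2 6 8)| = 9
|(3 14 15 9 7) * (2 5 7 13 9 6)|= |(2 5 7 3 14 15 6)(9 13)|= 14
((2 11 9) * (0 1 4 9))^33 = (0 9)(1 2)(4 11) = [9, 2, 1, 3, 11, 5, 6, 7, 8, 0, 10, 4]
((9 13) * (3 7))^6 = [0, 1, 2, 3, 4, 5, 6, 7, 8, 9, 10, 11, 12, 13] = (13)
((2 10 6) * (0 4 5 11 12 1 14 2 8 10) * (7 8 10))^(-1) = (0 2 14 1 12 11 5 4)(6 10)(7 8) = [2, 12, 14, 3, 0, 4, 10, 8, 7, 9, 6, 5, 11, 13, 1]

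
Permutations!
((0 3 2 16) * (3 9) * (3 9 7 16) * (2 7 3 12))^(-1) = [16, 1, 12, 0, 4, 5, 6, 3, 8, 9, 10, 11, 2, 13, 14, 15, 7] = (0 16 7 3)(2 12)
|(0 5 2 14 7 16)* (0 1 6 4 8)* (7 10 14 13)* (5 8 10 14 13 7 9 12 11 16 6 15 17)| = 14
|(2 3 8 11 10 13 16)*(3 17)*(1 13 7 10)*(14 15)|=8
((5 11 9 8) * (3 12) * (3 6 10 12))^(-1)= (5 8 9 11)(6 12 10)= [0, 1, 2, 3, 4, 8, 12, 7, 9, 11, 6, 5, 10]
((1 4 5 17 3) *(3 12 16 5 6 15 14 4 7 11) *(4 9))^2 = (1 11)(3 7)(4 15 9 6 14)(5 12)(16 17) = [0, 11, 2, 7, 15, 12, 14, 3, 8, 6, 10, 1, 5, 13, 4, 9, 17, 16]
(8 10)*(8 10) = (10) = [0, 1, 2, 3, 4, 5, 6, 7, 8, 9, 10]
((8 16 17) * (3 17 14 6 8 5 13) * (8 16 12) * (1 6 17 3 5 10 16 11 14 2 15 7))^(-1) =(1 7 15 2 16 10 17 14 11 6)(5 13)(8 12) =[0, 7, 16, 3, 4, 13, 1, 15, 12, 9, 17, 6, 8, 5, 11, 2, 10, 14]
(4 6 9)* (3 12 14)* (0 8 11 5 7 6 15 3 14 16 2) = (0 8 11 5 7 6 9 4 15 3 12 16 2) = [8, 1, 0, 12, 15, 7, 9, 6, 11, 4, 10, 5, 16, 13, 14, 3, 2]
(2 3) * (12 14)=(2 3)(12 14)=[0, 1, 3, 2, 4, 5, 6, 7, 8, 9, 10, 11, 14, 13, 12]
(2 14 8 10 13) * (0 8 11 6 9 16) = (0 8 10 13 2 14 11 6 9 16) = [8, 1, 14, 3, 4, 5, 9, 7, 10, 16, 13, 6, 12, 2, 11, 15, 0]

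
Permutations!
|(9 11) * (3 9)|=3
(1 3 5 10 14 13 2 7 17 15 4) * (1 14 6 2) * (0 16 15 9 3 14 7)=(0 16 15 4 7 17 9 3 5 10 6 2)(1 14 13)=[16, 14, 0, 5, 7, 10, 2, 17, 8, 3, 6, 11, 12, 1, 13, 4, 15, 9]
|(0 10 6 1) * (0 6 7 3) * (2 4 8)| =|(0 10 7 3)(1 6)(2 4 8)| =12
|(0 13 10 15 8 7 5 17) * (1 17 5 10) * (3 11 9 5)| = |(0 13 1 17)(3 11 9 5)(7 10 15 8)| = 4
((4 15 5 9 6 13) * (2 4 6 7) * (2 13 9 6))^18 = [0, 1, 15, 3, 5, 9, 7, 2, 8, 13, 10, 11, 12, 4, 14, 6] = (2 15 6 7)(4 5 9 13)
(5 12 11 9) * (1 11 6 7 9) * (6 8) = (1 11)(5 12 8 6 7 9) = [0, 11, 2, 3, 4, 12, 7, 9, 6, 5, 10, 1, 8]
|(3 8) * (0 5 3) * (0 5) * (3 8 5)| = 3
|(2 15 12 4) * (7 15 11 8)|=7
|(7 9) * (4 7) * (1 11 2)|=|(1 11 2)(4 7 9)|=3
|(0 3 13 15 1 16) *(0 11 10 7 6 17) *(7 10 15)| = 12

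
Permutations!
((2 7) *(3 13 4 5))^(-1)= (2 7)(3 5 4 13)= [0, 1, 7, 5, 13, 4, 6, 2, 8, 9, 10, 11, 12, 3]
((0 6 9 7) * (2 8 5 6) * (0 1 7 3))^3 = (0 5 3 8 9 2 6)(1 7) = [5, 7, 6, 8, 4, 3, 0, 1, 9, 2]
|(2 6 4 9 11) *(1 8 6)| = 7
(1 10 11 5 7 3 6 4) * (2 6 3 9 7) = [0, 10, 6, 3, 1, 2, 4, 9, 8, 7, 11, 5] = (1 10 11 5 2 6 4)(7 9)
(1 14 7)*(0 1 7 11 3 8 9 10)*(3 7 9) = (0 1 14 11 7 9 10)(3 8) = [1, 14, 2, 8, 4, 5, 6, 9, 3, 10, 0, 7, 12, 13, 11]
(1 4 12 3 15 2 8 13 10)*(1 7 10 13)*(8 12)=(1 4 8)(2 12 3 15)(7 10)=[0, 4, 12, 15, 8, 5, 6, 10, 1, 9, 7, 11, 3, 13, 14, 2]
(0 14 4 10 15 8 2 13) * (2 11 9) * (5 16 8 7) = (0 14 4 10 15 7 5 16 8 11 9 2 13) = [14, 1, 13, 3, 10, 16, 6, 5, 11, 2, 15, 9, 12, 0, 4, 7, 8]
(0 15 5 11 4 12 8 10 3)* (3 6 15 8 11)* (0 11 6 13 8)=(3 11 4 12 6 15 5)(8 10 13)=[0, 1, 2, 11, 12, 3, 15, 7, 10, 9, 13, 4, 6, 8, 14, 5]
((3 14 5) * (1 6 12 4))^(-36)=(14)=[0, 1, 2, 3, 4, 5, 6, 7, 8, 9, 10, 11, 12, 13, 14]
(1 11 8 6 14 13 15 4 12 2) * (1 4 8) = (1 11)(2 4 12)(6 14 13 15 8) = [0, 11, 4, 3, 12, 5, 14, 7, 6, 9, 10, 1, 2, 15, 13, 8]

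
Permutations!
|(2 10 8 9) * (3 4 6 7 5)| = |(2 10 8 9)(3 4 6 7 5)| = 20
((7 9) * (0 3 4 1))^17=(0 3 4 1)(7 9)=[3, 0, 2, 4, 1, 5, 6, 9, 8, 7]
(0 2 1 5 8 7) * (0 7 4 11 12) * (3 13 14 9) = (0 2 1 5 8 4 11 12)(3 13 14 9) = [2, 5, 1, 13, 11, 8, 6, 7, 4, 3, 10, 12, 0, 14, 9]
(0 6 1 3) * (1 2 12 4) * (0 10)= (0 6 2 12 4 1 3 10)= [6, 3, 12, 10, 1, 5, 2, 7, 8, 9, 0, 11, 4]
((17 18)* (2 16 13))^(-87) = [0, 1, 2, 3, 4, 5, 6, 7, 8, 9, 10, 11, 12, 13, 14, 15, 16, 18, 17] = (17 18)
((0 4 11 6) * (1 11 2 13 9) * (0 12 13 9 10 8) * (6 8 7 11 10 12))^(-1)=[8, 9, 4, 3, 0, 5, 6, 10, 11, 2, 1, 7, 13, 12]=(0 8 11 7 10 1 9 2 4)(12 13)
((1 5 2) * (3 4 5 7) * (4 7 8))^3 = (1 5 8 2 4)(3 7) = [0, 5, 4, 7, 1, 8, 6, 3, 2]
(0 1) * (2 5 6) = [1, 0, 5, 3, 4, 6, 2] = (0 1)(2 5 6)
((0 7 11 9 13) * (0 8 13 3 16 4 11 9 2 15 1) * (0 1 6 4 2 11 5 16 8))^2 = (0 9 8)(2 6 5)(3 13 7)(4 16 15) = [9, 1, 6, 13, 16, 2, 5, 3, 0, 8, 10, 11, 12, 7, 14, 4, 15]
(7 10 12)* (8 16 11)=(7 10 12)(8 16 11)=[0, 1, 2, 3, 4, 5, 6, 10, 16, 9, 12, 8, 7, 13, 14, 15, 11]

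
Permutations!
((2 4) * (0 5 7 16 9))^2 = (0 7 9 5 16) = [7, 1, 2, 3, 4, 16, 6, 9, 8, 5, 10, 11, 12, 13, 14, 15, 0]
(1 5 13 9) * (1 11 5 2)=(1 2)(5 13 9 11)=[0, 2, 1, 3, 4, 13, 6, 7, 8, 11, 10, 5, 12, 9]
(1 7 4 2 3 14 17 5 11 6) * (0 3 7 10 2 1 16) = (0 3 14 17 5 11 6 16)(1 10 2 7 4) = [3, 10, 7, 14, 1, 11, 16, 4, 8, 9, 2, 6, 12, 13, 17, 15, 0, 5]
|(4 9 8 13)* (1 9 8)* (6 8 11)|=10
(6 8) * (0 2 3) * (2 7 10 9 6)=(0 7 10 9 6 8 2 3)=[7, 1, 3, 0, 4, 5, 8, 10, 2, 6, 9]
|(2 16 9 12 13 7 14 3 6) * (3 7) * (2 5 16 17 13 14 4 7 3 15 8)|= 70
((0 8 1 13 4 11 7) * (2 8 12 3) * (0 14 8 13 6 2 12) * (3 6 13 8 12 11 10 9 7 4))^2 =(1 3 4 9 14 6 8 13 11 10 7 12 2) =[0, 3, 1, 4, 9, 5, 8, 12, 13, 14, 7, 10, 2, 11, 6]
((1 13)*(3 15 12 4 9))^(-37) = (1 13)(3 4 15 9 12) = [0, 13, 2, 4, 15, 5, 6, 7, 8, 12, 10, 11, 3, 1, 14, 9]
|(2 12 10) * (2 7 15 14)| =6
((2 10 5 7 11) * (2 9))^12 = [0, 1, 2, 3, 4, 5, 6, 7, 8, 9, 10, 11] = (11)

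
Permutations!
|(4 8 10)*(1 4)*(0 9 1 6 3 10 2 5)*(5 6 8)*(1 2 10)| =8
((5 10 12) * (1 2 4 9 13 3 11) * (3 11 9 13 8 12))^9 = (1 11 13 4 2)(3 12)(5 9)(8 10) = [0, 11, 1, 12, 2, 9, 6, 7, 10, 5, 8, 13, 3, 4]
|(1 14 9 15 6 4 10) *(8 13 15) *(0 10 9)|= |(0 10 1 14)(4 9 8 13 15 6)|= 12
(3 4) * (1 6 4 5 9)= (1 6 4 3 5 9)= [0, 6, 2, 5, 3, 9, 4, 7, 8, 1]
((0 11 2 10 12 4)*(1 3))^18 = [0, 1, 2, 3, 4, 5, 6, 7, 8, 9, 10, 11, 12] = (12)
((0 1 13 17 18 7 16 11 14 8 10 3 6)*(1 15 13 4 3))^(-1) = (0 6 3 4 1 10 8 14 11 16 7 18 17 13 15) = [6, 10, 2, 4, 1, 5, 3, 18, 14, 9, 8, 16, 12, 15, 11, 0, 7, 13, 17]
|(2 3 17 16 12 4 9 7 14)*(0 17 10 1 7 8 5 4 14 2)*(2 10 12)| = |(0 17 16 2 3 12 14)(1 7 10)(4 9 8 5)| = 84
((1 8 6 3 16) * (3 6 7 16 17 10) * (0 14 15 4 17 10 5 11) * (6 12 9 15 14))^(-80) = (0 6 12 9 15 4 17 5 11) = [6, 1, 2, 3, 17, 11, 12, 7, 8, 15, 10, 0, 9, 13, 14, 4, 16, 5]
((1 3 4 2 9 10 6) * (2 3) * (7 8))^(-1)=(1 6 10 9 2)(3 4)(7 8)=[0, 6, 1, 4, 3, 5, 10, 8, 7, 2, 9]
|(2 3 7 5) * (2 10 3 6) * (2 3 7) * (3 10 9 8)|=|(2 6 10 7 5 9 8 3)|=8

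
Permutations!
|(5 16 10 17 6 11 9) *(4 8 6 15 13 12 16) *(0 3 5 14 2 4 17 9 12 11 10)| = |(0 3 5 17 15 13 11 12 16)(2 4 8 6 10 9 14)| = 63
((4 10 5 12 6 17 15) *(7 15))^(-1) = (4 15 7 17 6 12 5 10) = [0, 1, 2, 3, 15, 10, 12, 17, 8, 9, 4, 11, 5, 13, 14, 7, 16, 6]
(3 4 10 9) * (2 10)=(2 10 9 3 4)=[0, 1, 10, 4, 2, 5, 6, 7, 8, 3, 9]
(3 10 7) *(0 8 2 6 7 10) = (10)(0 8 2 6 7 3) = [8, 1, 6, 0, 4, 5, 7, 3, 2, 9, 10]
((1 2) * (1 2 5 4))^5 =(1 4 5) =[0, 4, 2, 3, 5, 1]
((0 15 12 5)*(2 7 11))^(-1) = (0 5 12 15)(2 11 7) = [5, 1, 11, 3, 4, 12, 6, 2, 8, 9, 10, 7, 15, 13, 14, 0]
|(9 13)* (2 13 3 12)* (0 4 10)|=|(0 4 10)(2 13 9 3 12)|=15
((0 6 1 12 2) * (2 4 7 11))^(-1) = (0 2 11 7 4 12 1 6) = [2, 6, 11, 3, 12, 5, 0, 4, 8, 9, 10, 7, 1]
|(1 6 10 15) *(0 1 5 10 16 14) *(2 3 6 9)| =24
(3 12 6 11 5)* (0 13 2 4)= (0 13 2 4)(3 12 6 11 5)= [13, 1, 4, 12, 0, 3, 11, 7, 8, 9, 10, 5, 6, 2]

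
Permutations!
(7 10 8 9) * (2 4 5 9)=[0, 1, 4, 3, 5, 9, 6, 10, 2, 7, 8]=(2 4 5 9 7 10 8)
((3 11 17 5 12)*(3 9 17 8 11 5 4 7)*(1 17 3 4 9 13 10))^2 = [0, 9, 2, 12, 4, 13, 6, 7, 8, 5, 17, 11, 10, 1, 14, 15, 16, 3] = (1 9 5 13)(3 12 10 17)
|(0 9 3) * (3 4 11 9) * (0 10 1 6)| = 15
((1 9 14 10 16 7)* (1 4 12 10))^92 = [0, 14, 2, 3, 10, 5, 6, 12, 8, 1, 7, 11, 16, 13, 9, 15, 4] = (1 14 9)(4 10 7 12 16)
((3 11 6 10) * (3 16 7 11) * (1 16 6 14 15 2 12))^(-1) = (1 12 2 15 14 11 7 16)(6 10) = [0, 12, 15, 3, 4, 5, 10, 16, 8, 9, 6, 7, 2, 13, 11, 14, 1]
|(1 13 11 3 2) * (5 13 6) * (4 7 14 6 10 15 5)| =|(1 10 15 5 13 11 3 2)(4 7 14 6)| =8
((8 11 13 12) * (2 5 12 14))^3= [0, 1, 8, 3, 4, 11, 6, 7, 14, 9, 10, 2, 13, 5, 12]= (2 8 14 12 13 5 11)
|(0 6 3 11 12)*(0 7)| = 6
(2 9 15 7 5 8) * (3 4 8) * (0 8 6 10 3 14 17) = (0 8 2 9 15 7 5 14 17)(3 4 6 10) = [8, 1, 9, 4, 6, 14, 10, 5, 2, 15, 3, 11, 12, 13, 17, 7, 16, 0]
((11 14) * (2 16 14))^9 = (2 16 14 11) = [0, 1, 16, 3, 4, 5, 6, 7, 8, 9, 10, 2, 12, 13, 11, 15, 14]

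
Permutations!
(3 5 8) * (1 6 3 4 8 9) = [0, 6, 2, 5, 8, 9, 3, 7, 4, 1] = (1 6 3 5 9)(4 8)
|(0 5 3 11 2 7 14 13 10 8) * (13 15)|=|(0 5 3 11 2 7 14 15 13 10 8)|=11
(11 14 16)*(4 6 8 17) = (4 6 8 17)(11 14 16) = [0, 1, 2, 3, 6, 5, 8, 7, 17, 9, 10, 14, 12, 13, 16, 15, 11, 4]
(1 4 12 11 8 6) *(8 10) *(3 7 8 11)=(1 4 12 3 7 8 6)(10 11)=[0, 4, 2, 7, 12, 5, 1, 8, 6, 9, 11, 10, 3]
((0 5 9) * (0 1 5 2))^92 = (1 9 5) = [0, 9, 2, 3, 4, 1, 6, 7, 8, 5]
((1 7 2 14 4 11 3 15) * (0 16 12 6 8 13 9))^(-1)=[9, 15, 7, 11, 14, 5, 12, 1, 6, 13, 10, 4, 16, 8, 2, 3, 0]=(0 9 13 8 6 12 16)(1 15 3 11 4 14 2 7)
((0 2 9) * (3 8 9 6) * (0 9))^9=(9)(0 8 3 6 2)=[8, 1, 0, 6, 4, 5, 2, 7, 3, 9]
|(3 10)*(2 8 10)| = 4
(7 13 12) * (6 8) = (6 8)(7 13 12) = [0, 1, 2, 3, 4, 5, 8, 13, 6, 9, 10, 11, 7, 12]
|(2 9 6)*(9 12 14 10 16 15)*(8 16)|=9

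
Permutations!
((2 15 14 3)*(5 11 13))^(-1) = (2 3 14 15)(5 13 11) = [0, 1, 3, 14, 4, 13, 6, 7, 8, 9, 10, 5, 12, 11, 15, 2]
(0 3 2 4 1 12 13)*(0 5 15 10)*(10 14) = (0 3 2 4 1 12 13 5 15 14 10) = [3, 12, 4, 2, 1, 15, 6, 7, 8, 9, 0, 11, 13, 5, 10, 14]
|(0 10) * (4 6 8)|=6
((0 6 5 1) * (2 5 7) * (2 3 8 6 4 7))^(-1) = (0 1 5 2 6 8 3 7 4) = [1, 5, 6, 7, 0, 2, 8, 4, 3]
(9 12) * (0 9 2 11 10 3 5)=(0 9 12 2 11 10 3 5)=[9, 1, 11, 5, 4, 0, 6, 7, 8, 12, 3, 10, 2]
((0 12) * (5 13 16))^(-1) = (0 12)(5 16 13) = [12, 1, 2, 3, 4, 16, 6, 7, 8, 9, 10, 11, 0, 5, 14, 15, 13]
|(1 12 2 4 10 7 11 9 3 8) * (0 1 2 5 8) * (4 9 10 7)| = 8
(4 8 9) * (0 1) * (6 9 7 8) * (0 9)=(0 1 9 4 6)(7 8)=[1, 9, 2, 3, 6, 5, 0, 8, 7, 4]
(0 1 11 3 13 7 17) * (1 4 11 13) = (0 4 11 3 1 13 7 17) = [4, 13, 2, 1, 11, 5, 6, 17, 8, 9, 10, 3, 12, 7, 14, 15, 16, 0]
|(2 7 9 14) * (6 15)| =4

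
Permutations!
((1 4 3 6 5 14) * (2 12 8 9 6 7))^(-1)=[0, 14, 7, 4, 1, 6, 9, 3, 12, 8, 10, 11, 2, 13, 5]=(1 14 5 6 9 8 12 2 7 3 4)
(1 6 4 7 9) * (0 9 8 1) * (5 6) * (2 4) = (0 9)(1 5 6 2 4 7 8) = [9, 5, 4, 3, 7, 6, 2, 8, 1, 0]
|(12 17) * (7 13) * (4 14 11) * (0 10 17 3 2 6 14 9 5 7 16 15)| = |(0 10 17 12 3 2 6 14 11 4 9 5 7 13 16 15)| = 16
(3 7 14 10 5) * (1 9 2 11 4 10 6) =(1 9 2 11 4 10 5 3 7 14 6) =[0, 9, 11, 7, 10, 3, 1, 14, 8, 2, 5, 4, 12, 13, 6]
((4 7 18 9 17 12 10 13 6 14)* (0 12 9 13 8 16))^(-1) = (0 16 8 10 12)(4 14 6 13 18 7)(9 17) = [16, 1, 2, 3, 14, 5, 13, 4, 10, 17, 12, 11, 0, 18, 6, 15, 8, 9, 7]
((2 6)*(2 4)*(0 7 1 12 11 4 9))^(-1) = (0 9 6 2 4 11 12 1 7) = [9, 7, 4, 3, 11, 5, 2, 0, 8, 6, 10, 12, 1]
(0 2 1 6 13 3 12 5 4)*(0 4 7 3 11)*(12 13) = (0 2 1 6 12 5 7 3 13 11) = [2, 6, 1, 13, 4, 7, 12, 3, 8, 9, 10, 0, 5, 11]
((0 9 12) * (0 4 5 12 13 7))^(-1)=(0 7 13 9)(4 12 5)=[7, 1, 2, 3, 12, 4, 6, 13, 8, 0, 10, 11, 5, 9]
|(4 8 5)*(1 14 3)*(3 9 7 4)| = |(1 14 9 7 4 8 5 3)| = 8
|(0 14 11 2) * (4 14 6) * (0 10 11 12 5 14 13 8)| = |(0 6 4 13 8)(2 10 11)(5 14 12)| = 15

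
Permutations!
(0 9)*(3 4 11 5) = (0 9)(3 4 11 5) = [9, 1, 2, 4, 11, 3, 6, 7, 8, 0, 10, 5]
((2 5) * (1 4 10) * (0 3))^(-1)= (0 3)(1 10 4)(2 5)= [3, 10, 5, 0, 1, 2, 6, 7, 8, 9, 4]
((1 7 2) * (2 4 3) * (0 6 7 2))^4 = (0 3 4 7 6) = [3, 1, 2, 4, 7, 5, 0, 6]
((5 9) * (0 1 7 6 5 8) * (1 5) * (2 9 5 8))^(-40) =(9)(1 6 7) =[0, 6, 2, 3, 4, 5, 7, 1, 8, 9]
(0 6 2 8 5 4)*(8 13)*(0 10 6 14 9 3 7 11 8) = (0 14 9 3 7 11 8 5 4 10 6 2 13) = [14, 1, 13, 7, 10, 4, 2, 11, 5, 3, 6, 8, 12, 0, 9]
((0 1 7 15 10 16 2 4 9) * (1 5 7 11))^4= [10, 1, 5, 3, 7, 16, 6, 2, 8, 15, 9, 11, 12, 13, 14, 4, 0]= (0 10 9 15 4 7 2 5 16)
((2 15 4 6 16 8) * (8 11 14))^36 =(2 16)(4 14)(6 8)(11 15) =[0, 1, 16, 3, 14, 5, 8, 7, 6, 9, 10, 15, 12, 13, 4, 11, 2]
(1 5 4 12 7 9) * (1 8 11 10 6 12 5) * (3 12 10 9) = [0, 1, 2, 12, 5, 4, 10, 3, 11, 8, 6, 9, 7] = (3 12 7)(4 5)(6 10)(8 11 9)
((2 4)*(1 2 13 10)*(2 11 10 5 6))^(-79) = (1 10 11)(2 4 13 5 6) = [0, 10, 4, 3, 13, 6, 2, 7, 8, 9, 11, 1, 12, 5]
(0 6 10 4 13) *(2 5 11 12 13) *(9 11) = (0 6 10 4 2 5 9 11 12 13) = [6, 1, 5, 3, 2, 9, 10, 7, 8, 11, 4, 12, 13, 0]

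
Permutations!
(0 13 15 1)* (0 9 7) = (0 13 15 1 9 7) = [13, 9, 2, 3, 4, 5, 6, 0, 8, 7, 10, 11, 12, 15, 14, 1]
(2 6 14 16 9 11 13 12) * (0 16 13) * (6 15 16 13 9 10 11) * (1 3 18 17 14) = [13, 3, 15, 18, 4, 5, 1, 7, 8, 6, 11, 0, 2, 12, 9, 16, 10, 14, 17] = (0 13 12 2 15 16 10 11)(1 3 18 17 14 9 6)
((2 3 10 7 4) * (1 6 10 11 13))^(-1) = [0, 13, 4, 2, 7, 5, 1, 10, 8, 9, 6, 3, 12, 11] = (1 13 11 3 2 4 7 10 6)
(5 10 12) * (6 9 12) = (5 10 6 9 12) = [0, 1, 2, 3, 4, 10, 9, 7, 8, 12, 6, 11, 5]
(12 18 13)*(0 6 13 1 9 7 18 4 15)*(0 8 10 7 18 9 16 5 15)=(0 6 13 12 4)(1 16 5 15 8 10 7 9 18)=[6, 16, 2, 3, 0, 15, 13, 9, 10, 18, 7, 11, 4, 12, 14, 8, 5, 17, 1]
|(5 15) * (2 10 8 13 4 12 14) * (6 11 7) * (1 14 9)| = 18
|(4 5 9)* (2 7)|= |(2 7)(4 5 9)|= 6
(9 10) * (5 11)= (5 11)(9 10)= [0, 1, 2, 3, 4, 11, 6, 7, 8, 10, 9, 5]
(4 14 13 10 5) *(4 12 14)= (5 12 14 13 10)= [0, 1, 2, 3, 4, 12, 6, 7, 8, 9, 5, 11, 14, 10, 13]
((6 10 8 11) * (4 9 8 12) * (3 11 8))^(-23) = [0, 1, 2, 4, 10, 5, 3, 7, 8, 12, 11, 9, 6] = (3 4 10 11 9 12 6)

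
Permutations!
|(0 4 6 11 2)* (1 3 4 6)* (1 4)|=|(0 6 11 2)(1 3)|=4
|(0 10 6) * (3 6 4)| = |(0 10 4 3 6)| = 5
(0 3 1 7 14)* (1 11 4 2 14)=(0 3 11 4 2 14)(1 7)=[3, 7, 14, 11, 2, 5, 6, 1, 8, 9, 10, 4, 12, 13, 0]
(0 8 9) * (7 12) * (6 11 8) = (0 6 11 8 9)(7 12) = [6, 1, 2, 3, 4, 5, 11, 12, 9, 0, 10, 8, 7]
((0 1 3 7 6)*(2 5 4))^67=(0 3 6 1 7)(2 5 4)=[3, 7, 5, 6, 2, 4, 1, 0]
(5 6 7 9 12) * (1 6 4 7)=(1 6)(4 7 9 12 5)=[0, 6, 2, 3, 7, 4, 1, 9, 8, 12, 10, 11, 5]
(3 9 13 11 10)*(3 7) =(3 9 13 11 10 7) =[0, 1, 2, 9, 4, 5, 6, 3, 8, 13, 7, 10, 12, 11]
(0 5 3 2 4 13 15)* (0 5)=(2 4 13 15 5 3)=[0, 1, 4, 2, 13, 3, 6, 7, 8, 9, 10, 11, 12, 15, 14, 5]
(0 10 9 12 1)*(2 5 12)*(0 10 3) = [3, 10, 5, 0, 4, 12, 6, 7, 8, 2, 9, 11, 1] = (0 3)(1 10 9 2 5 12)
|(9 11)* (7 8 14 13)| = 4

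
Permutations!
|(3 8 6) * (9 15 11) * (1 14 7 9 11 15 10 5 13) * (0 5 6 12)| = |(15)(0 5 13 1 14 7 9 10 6 3 8 12)| = 12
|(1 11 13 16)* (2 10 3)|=12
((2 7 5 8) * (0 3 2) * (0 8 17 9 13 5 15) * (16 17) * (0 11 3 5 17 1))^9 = (17)(0 5 16 1)(2 3 11 15 7) = [5, 0, 3, 11, 4, 16, 6, 2, 8, 9, 10, 15, 12, 13, 14, 7, 1, 17]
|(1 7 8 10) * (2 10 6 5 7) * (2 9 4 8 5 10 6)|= 14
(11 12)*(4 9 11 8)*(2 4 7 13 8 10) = (2 4 9 11 12 10)(7 13 8) = [0, 1, 4, 3, 9, 5, 6, 13, 7, 11, 2, 12, 10, 8]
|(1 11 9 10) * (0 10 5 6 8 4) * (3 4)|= 10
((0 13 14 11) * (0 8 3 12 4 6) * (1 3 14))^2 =[1, 12, 2, 4, 0, 5, 13, 7, 11, 9, 10, 14, 6, 3, 8] =(0 1 12 6 13 3 4)(8 11 14)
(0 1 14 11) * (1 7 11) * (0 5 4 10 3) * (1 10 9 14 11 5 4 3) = [7, 11, 2, 0, 9, 3, 6, 5, 8, 14, 1, 4, 12, 13, 10] = (0 7 5 3)(1 11 4 9 14 10)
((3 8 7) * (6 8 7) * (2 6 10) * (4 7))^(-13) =(2 10 8 6)(3 7 4) =[0, 1, 10, 7, 3, 5, 2, 4, 6, 9, 8]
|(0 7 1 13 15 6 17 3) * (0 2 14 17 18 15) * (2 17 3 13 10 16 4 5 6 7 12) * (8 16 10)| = |(0 12 2 14 3 17 13)(1 8 16 4 5 6 18 15 7)| = 63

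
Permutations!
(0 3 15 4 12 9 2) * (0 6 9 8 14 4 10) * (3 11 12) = (0 11 12 8 14 4 3 15 10)(2 6 9) = [11, 1, 6, 15, 3, 5, 9, 7, 14, 2, 0, 12, 8, 13, 4, 10]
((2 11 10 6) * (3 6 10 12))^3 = [0, 1, 3, 11, 4, 5, 12, 7, 8, 9, 10, 6, 2] = (2 3 11 6 12)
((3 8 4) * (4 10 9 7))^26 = (3 10 7)(4 8 9) = [0, 1, 2, 10, 8, 5, 6, 3, 9, 4, 7]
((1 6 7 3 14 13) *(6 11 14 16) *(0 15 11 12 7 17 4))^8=(0 3 14 17 12 15 16 13 4 7 11 6 1)=[3, 0, 2, 14, 7, 5, 1, 11, 8, 9, 10, 6, 15, 4, 17, 16, 13, 12]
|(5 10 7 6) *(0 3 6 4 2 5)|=15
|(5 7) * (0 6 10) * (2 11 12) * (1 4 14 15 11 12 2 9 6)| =22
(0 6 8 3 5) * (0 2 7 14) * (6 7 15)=(0 7 14)(2 15 6 8 3 5)=[7, 1, 15, 5, 4, 2, 8, 14, 3, 9, 10, 11, 12, 13, 0, 6]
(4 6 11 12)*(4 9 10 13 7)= (4 6 11 12 9 10 13 7)= [0, 1, 2, 3, 6, 5, 11, 4, 8, 10, 13, 12, 9, 7]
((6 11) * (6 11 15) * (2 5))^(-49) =(2 5)(6 15) =[0, 1, 5, 3, 4, 2, 15, 7, 8, 9, 10, 11, 12, 13, 14, 6]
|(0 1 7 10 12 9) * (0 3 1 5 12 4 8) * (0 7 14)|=28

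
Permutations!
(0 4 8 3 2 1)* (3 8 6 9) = [4, 0, 1, 2, 6, 5, 9, 7, 8, 3] = (0 4 6 9 3 2 1)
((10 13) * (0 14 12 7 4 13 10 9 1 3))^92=(0 12 4 9 3 14 7 13 1)=[12, 0, 2, 14, 9, 5, 6, 13, 8, 3, 10, 11, 4, 1, 7]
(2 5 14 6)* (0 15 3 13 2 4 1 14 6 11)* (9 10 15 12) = (0 12 9 10 15 3 13 2 5 6 4 1 14 11) = [12, 14, 5, 13, 1, 6, 4, 7, 8, 10, 15, 0, 9, 2, 11, 3]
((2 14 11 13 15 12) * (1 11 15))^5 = (1 13 11)(2 14 15 12) = [0, 13, 14, 3, 4, 5, 6, 7, 8, 9, 10, 1, 2, 11, 15, 12]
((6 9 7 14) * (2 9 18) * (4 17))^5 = (2 18 6 14 7 9)(4 17) = [0, 1, 18, 3, 17, 5, 14, 9, 8, 2, 10, 11, 12, 13, 7, 15, 16, 4, 6]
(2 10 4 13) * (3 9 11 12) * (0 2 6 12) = (0 2 10 4 13 6 12 3 9 11) = [2, 1, 10, 9, 13, 5, 12, 7, 8, 11, 4, 0, 3, 6]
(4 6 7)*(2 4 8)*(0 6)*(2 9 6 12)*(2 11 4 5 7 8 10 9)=(0 12 11 4)(2 5 7 10 9 6 8)=[12, 1, 5, 3, 0, 7, 8, 10, 2, 6, 9, 4, 11]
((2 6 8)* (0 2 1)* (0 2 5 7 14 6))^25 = (0 5 7 14 6 8 1 2) = [5, 2, 0, 3, 4, 7, 8, 14, 1, 9, 10, 11, 12, 13, 6]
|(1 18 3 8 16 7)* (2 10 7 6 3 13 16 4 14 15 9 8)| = 45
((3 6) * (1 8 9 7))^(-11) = (1 8 9 7)(3 6) = [0, 8, 2, 6, 4, 5, 3, 1, 9, 7]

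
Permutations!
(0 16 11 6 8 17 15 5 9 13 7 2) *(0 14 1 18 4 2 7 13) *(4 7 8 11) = [16, 18, 14, 3, 2, 9, 11, 8, 17, 0, 10, 6, 12, 13, 1, 5, 4, 15, 7] = (0 16 4 2 14 1 18 7 8 17 15 5 9)(6 11)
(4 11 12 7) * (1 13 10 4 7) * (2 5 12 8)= (1 13 10 4 11 8 2 5 12)= [0, 13, 5, 3, 11, 12, 6, 7, 2, 9, 4, 8, 1, 10]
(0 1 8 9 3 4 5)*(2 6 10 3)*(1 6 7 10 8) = [6, 1, 7, 4, 5, 0, 8, 10, 9, 2, 3] = (0 6 8 9 2 7 10 3 4 5)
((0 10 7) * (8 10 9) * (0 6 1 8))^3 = (0 9)(1 7 8 6 10) = [9, 7, 2, 3, 4, 5, 10, 8, 6, 0, 1]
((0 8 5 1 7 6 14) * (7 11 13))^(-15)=(0 1 7)(5 13 14)(6 8 11)=[1, 7, 2, 3, 4, 13, 8, 0, 11, 9, 10, 6, 12, 14, 5]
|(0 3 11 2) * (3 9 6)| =6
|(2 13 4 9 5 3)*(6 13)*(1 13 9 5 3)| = 4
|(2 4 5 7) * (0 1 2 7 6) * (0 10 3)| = |(0 1 2 4 5 6 10 3)| = 8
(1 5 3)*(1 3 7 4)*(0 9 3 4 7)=(0 9 3 4 1 5)=[9, 5, 2, 4, 1, 0, 6, 7, 8, 3]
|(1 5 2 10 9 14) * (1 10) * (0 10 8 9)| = |(0 10)(1 5 2)(8 9 14)| = 6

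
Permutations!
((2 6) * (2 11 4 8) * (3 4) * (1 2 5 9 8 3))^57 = [0, 2, 6, 4, 3, 5, 11, 7, 8, 9, 10, 1] = (1 2 6 11)(3 4)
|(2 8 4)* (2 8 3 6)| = 6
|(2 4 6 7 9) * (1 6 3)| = |(1 6 7 9 2 4 3)| = 7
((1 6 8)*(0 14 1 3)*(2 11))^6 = (14) = [0, 1, 2, 3, 4, 5, 6, 7, 8, 9, 10, 11, 12, 13, 14]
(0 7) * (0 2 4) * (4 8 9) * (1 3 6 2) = (0 7 1 3 6 2 8 9 4) = [7, 3, 8, 6, 0, 5, 2, 1, 9, 4]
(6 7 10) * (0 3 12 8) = (0 3 12 8)(6 7 10) = [3, 1, 2, 12, 4, 5, 7, 10, 0, 9, 6, 11, 8]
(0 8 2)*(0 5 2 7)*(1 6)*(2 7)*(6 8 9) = [9, 8, 5, 3, 4, 7, 1, 0, 2, 6] = (0 9 6 1 8 2 5 7)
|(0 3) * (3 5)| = 3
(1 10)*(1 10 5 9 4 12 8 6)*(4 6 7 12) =(1 5 9 6)(7 12 8) =[0, 5, 2, 3, 4, 9, 1, 12, 7, 6, 10, 11, 8]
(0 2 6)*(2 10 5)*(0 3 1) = (0 10 5 2 6 3 1) = [10, 0, 6, 1, 4, 2, 3, 7, 8, 9, 5]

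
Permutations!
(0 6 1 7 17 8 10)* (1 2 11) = (0 6 2 11 1 7 17 8 10) = [6, 7, 11, 3, 4, 5, 2, 17, 10, 9, 0, 1, 12, 13, 14, 15, 16, 8]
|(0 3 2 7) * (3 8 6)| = 6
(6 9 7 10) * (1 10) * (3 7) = (1 10 6 9 3 7) = [0, 10, 2, 7, 4, 5, 9, 1, 8, 3, 6]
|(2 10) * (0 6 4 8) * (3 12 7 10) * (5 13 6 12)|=11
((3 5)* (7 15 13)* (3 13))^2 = [0, 1, 2, 13, 4, 7, 6, 3, 8, 9, 10, 11, 12, 15, 14, 5] = (3 13 15 5 7)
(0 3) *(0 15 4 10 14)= (0 3 15 4 10 14)= [3, 1, 2, 15, 10, 5, 6, 7, 8, 9, 14, 11, 12, 13, 0, 4]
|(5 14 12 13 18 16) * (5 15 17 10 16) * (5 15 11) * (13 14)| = 8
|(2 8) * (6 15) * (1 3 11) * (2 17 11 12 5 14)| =|(1 3 12 5 14 2 8 17 11)(6 15)| =18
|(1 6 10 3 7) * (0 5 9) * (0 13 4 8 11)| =35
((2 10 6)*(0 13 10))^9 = (0 2 6 10 13) = [2, 1, 6, 3, 4, 5, 10, 7, 8, 9, 13, 11, 12, 0]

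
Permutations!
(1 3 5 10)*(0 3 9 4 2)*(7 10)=(0 3 5 7 10 1 9 4 2)=[3, 9, 0, 5, 2, 7, 6, 10, 8, 4, 1]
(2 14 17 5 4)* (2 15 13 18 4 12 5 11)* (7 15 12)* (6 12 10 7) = (2 14 17 11)(4 10 7 15 13 18)(5 6 12) = [0, 1, 14, 3, 10, 6, 12, 15, 8, 9, 7, 2, 5, 18, 17, 13, 16, 11, 4]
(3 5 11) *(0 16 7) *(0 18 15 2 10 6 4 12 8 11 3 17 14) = [16, 1, 10, 5, 12, 3, 4, 18, 11, 9, 6, 17, 8, 13, 0, 2, 7, 14, 15] = (0 16 7 18 15 2 10 6 4 12 8 11 17 14)(3 5)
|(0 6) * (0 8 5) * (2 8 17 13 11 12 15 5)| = |(0 6 17 13 11 12 15 5)(2 8)| = 8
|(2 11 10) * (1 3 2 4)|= 6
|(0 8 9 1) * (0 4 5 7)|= |(0 8 9 1 4 5 7)|= 7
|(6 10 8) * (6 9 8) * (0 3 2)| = 6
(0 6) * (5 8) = (0 6)(5 8) = [6, 1, 2, 3, 4, 8, 0, 7, 5]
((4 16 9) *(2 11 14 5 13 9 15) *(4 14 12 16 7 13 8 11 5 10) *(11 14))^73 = (2 9 14 16 7 5 11 10 15 13 8 12 4) = [0, 1, 9, 3, 2, 11, 6, 5, 12, 14, 15, 10, 4, 8, 16, 13, 7]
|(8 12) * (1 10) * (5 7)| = |(1 10)(5 7)(8 12)| = 2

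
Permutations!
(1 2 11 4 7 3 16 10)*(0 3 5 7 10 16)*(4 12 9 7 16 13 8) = [3, 2, 11, 0, 10, 16, 6, 5, 4, 7, 1, 12, 9, 8, 14, 15, 13] = (0 3)(1 2 11 12 9 7 5 16 13 8 4 10)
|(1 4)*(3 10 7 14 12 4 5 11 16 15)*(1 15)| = |(1 5 11 16)(3 10 7 14 12 4 15)| = 28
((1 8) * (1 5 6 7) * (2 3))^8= (1 6 8 7 5)= [0, 6, 2, 3, 4, 1, 8, 5, 7]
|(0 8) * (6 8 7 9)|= |(0 7 9 6 8)|= 5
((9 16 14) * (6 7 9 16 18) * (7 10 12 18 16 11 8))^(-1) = [0, 1, 2, 3, 4, 5, 18, 8, 11, 7, 6, 14, 10, 13, 16, 15, 9, 17, 12] = (6 18 12 10)(7 8 11 14 16 9)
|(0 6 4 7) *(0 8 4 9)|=|(0 6 9)(4 7 8)|=3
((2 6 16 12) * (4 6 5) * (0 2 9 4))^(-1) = (0 5 2)(4 9 12 16 6) = [5, 1, 0, 3, 9, 2, 4, 7, 8, 12, 10, 11, 16, 13, 14, 15, 6]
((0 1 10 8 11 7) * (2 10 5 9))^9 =[0, 1, 2, 3, 4, 5, 6, 7, 8, 9, 10, 11] =(11)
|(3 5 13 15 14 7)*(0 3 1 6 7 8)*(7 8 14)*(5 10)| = |(0 3 10 5 13 15 7 1 6 8)| = 10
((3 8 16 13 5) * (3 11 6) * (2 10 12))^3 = (3 13 6 16 11 8 5) = [0, 1, 2, 13, 4, 3, 16, 7, 5, 9, 10, 8, 12, 6, 14, 15, 11]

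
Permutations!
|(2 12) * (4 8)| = 2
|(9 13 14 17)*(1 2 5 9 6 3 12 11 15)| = 12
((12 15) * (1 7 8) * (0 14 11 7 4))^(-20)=[14, 4, 2, 3, 0, 5, 6, 8, 1, 9, 10, 7, 12, 13, 11, 15]=(15)(0 14 11 7 8 1 4)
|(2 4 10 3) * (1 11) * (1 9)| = |(1 11 9)(2 4 10 3)| = 12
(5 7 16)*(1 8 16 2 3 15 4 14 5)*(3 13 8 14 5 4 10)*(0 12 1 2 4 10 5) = (0 12 1 14 10 3 15 5 7 4)(2 13 8 16) = [12, 14, 13, 15, 0, 7, 6, 4, 16, 9, 3, 11, 1, 8, 10, 5, 2]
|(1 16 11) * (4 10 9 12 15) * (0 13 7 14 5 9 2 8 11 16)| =14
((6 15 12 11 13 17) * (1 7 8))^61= (1 7 8)(6 15 12 11 13 17)= [0, 7, 2, 3, 4, 5, 15, 8, 1, 9, 10, 13, 11, 17, 14, 12, 16, 6]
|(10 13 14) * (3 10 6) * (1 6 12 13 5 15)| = 6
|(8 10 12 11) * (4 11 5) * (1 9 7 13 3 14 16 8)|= |(1 9 7 13 3 14 16 8 10 12 5 4 11)|= 13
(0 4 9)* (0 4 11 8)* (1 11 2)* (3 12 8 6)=(0 2 1 11 6 3 12 8)(4 9)=[2, 11, 1, 12, 9, 5, 3, 7, 0, 4, 10, 6, 8]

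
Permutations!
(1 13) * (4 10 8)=(1 13)(4 10 8)=[0, 13, 2, 3, 10, 5, 6, 7, 4, 9, 8, 11, 12, 1]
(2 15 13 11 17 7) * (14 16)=[0, 1, 15, 3, 4, 5, 6, 2, 8, 9, 10, 17, 12, 11, 16, 13, 14, 7]=(2 15 13 11 17 7)(14 16)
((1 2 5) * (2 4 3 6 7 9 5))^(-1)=(1 5 9 7 6 3 4)=[0, 5, 2, 4, 1, 9, 3, 6, 8, 7]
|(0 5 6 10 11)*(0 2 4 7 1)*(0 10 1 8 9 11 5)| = 12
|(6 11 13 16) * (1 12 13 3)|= 7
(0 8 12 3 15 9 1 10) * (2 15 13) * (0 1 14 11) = (0 8 12 3 13 2 15 9 14 11)(1 10) = [8, 10, 15, 13, 4, 5, 6, 7, 12, 14, 1, 0, 3, 2, 11, 9]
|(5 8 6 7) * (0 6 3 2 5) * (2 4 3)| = 6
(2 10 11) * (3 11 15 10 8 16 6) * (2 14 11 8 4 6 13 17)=[0, 1, 4, 8, 6, 5, 3, 7, 16, 9, 15, 14, 12, 17, 11, 10, 13, 2]=(2 4 6 3 8 16 13 17)(10 15)(11 14)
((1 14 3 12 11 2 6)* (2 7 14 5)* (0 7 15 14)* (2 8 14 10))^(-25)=(0 7)(1 10 12 8 6 15 3 5 2 11 14)=[7, 10, 11, 5, 4, 2, 15, 0, 6, 9, 12, 14, 8, 13, 1, 3]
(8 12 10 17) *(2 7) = (2 7)(8 12 10 17) = [0, 1, 7, 3, 4, 5, 6, 2, 12, 9, 17, 11, 10, 13, 14, 15, 16, 8]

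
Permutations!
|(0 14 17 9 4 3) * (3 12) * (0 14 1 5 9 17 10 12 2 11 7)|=8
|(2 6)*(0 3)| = |(0 3)(2 6)| = 2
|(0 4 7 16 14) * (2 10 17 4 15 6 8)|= |(0 15 6 8 2 10 17 4 7 16 14)|= 11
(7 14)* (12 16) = (7 14)(12 16) = [0, 1, 2, 3, 4, 5, 6, 14, 8, 9, 10, 11, 16, 13, 7, 15, 12]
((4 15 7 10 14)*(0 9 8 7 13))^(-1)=(0 13 15 4 14 10 7 8 9)=[13, 1, 2, 3, 14, 5, 6, 8, 9, 0, 7, 11, 12, 15, 10, 4]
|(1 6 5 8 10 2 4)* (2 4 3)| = |(1 6 5 8 10 4)(2 3)| = 6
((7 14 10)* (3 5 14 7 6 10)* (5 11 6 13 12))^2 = (3 6 13 5)(10 12 14 11) = [0, 1, 2, 6, 4, 3, 13, 7, 8, 9, 12, 10, 14, 5, 11]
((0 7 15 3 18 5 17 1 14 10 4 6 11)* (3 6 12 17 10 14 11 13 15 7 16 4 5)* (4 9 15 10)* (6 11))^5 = (1 4 13 17 5 6 12 10)(3 18) = [0, 4, 2, 18, 13, 6, 12, 7, 8, 9, 1, 11, 10, 17, 14, 15, 16, 5, 3]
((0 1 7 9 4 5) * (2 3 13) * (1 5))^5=[5, 7, 13, 2, 1, 0, 6, 9, 8, 4, 10, 11, 12, 3]=(0 5)(1 7 9 4)(2 13 3)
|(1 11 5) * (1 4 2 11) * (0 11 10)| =|(0 11 5 4 2 10)| =6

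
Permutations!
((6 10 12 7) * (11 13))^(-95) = [0, 1, 2, 3, 4, 5, 10, 6, 8, 9, 12, 13, 7, 11] = (6 10 12 7)(11 13)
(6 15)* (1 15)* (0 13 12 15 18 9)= [13, 18, 2, 3, 4, 5, 1, 7, 8, 0, 10, 11, 15, 12, 14, 6, 16, 17, 9]= (0 13 12 15 6 1 18 9)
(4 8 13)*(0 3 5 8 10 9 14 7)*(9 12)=(0 3 5 8 13 4 10 12 9 14 7)=[3, 1, 2, 5, 10, 8, 6, 0, 13, 14, 12, 11, 9, 4, 7]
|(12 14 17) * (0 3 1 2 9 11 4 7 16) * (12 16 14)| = |(0 3 1 2 9 11 4 7 14 17 16)| = 11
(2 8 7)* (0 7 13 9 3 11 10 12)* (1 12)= [7, 12, 8, 11, 4, 5, 6, 2, 13, 3, 1, 10, 0, 9]= (0 7 2 8 13 9 3 11 10 1 12)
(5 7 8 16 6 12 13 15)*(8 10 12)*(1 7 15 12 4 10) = (1 7)(4 10)(5 15)(6 8 16)(12 13) = [0, 7, 2, 3, 10, 15, 8, 1, 16, 9, 4, 11, 13, 12, 14, 5, 6]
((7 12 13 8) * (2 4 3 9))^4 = (13) = [0, 1, 2, 3, 4, 5, 6, 7, 8, 9, 10, 11, 12, 13]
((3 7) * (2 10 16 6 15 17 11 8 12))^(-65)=(2 8 17 6 10 12 11 15 16)(3 7)=[0, 1, 8, 7, 4, 5, 10, 3, 17, 9, 12, 15, 11, 13, 14, 16, 2, 6]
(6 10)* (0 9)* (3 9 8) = (0 8 3 9)(6 10) = [8, 1, 2, 9, 4, 5, 10, 7, 3, 0, 6]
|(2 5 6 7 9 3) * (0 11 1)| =6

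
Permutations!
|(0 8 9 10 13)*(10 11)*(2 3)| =6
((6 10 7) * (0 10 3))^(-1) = (0 3 6 7 10) = [3, 1, 2, 6, 4, 5, 7, 10, 8, 9, 0]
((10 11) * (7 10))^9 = [0, 1, 2, 3, 4, 5, 6, 7, 8, 9, 10, 11] = (11)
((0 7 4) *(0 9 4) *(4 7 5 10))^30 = (10) = [0, 1, 2, 3, 4, 5, 6, 7, 8, 9, 10]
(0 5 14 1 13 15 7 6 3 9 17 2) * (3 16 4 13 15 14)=(0 5 3 9 17 2)(1 15 7 6 16 4 13 14)=[5, 15, 0, 9, 13, 3, 16, 6, 8, 17, 10, 11, 12, 14, 1, 7, 4, 2]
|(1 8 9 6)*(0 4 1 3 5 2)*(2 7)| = 10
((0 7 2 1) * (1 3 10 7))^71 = [1, 0, 7, 2, 4, 5, 6, 10, 8, 9, 3] = (0 1)(2 7 10 3)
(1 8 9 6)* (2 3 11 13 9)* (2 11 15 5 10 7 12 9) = (1 8 11 13 2 3 15 5 10 7 12 9 6) = [0, 8, 3, 15, 4, 10, 1, 12, 11, 6, 7, 13, 9, 2, 14, 5]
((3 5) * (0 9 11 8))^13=(0 9 11 8)(3 5)=[9, 1, 2, 5, 4, 3, 6, 7, 0, 11, 10, 8]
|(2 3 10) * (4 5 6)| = |(2 3 10)(4 5 6)| = 3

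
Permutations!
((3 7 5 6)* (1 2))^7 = (1 2)(3 6 5 7) = [0, 2, 1, 6, 4, 7, 5, 3]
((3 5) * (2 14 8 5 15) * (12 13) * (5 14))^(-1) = (2 15 3 5)(8 14)(12 13) = [0, 1, 15, 5, 4, 2, 6, 7, 14, 9, 10, 11, 13, 12, 8, 3]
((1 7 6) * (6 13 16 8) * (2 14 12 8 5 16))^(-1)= (1 6 8 12 14 2 13 7)(5 16)= [0, 6, 13, 3, 4, 16, 8, 1, 12, 9, 10, 11, 14, 7, 2, 15, 5]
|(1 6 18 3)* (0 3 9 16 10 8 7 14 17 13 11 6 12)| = 44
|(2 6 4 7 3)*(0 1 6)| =|(0 1 6 4 7 3 2)| =7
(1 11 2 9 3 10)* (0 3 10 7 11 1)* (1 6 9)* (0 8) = (0 3 7 11 2 1 6 9 10 8) = [3, 6, 1, 7, 4, 5, 9, 11, 0, 10, 8, 2]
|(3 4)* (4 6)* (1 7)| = |(1 7)(3 6 4)| = 6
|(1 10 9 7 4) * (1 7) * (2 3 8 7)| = |(1 10 9)(2 3 8 7 4)| = 15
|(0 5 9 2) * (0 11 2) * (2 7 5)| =6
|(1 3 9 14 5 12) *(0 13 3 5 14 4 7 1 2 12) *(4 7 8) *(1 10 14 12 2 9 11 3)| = 20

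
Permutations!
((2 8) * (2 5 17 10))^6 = (2 8 5 17 10) = [0, 1, 8, 3, 4, 17, 6, 7, 5, 9, 2, 11, 12, 13, 14, 15, 16, 10]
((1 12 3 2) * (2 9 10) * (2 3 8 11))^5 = (12)(3 10 9) = [0, 1, 2, 10, 4, 5, 6, 7, 8, 3, 9, 11, 12]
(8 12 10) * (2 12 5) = [0, 1, 12, 3, 4, 2, 6, 7, 5, 9, 8, 11, 10] = (2 12 10 8 5)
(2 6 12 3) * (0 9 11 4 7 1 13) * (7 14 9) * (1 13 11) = (0 7 13)(1 11 4 14 9)(2 6 12 3) = [7, 11, 6, 2, 14, 5, 12, 13, 8, 1, 10, 4, 3, 0, 9]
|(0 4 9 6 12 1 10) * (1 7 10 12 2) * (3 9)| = |(0 4 3 9 6 2 1 12 7 10)| = 10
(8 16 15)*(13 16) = [0, 1, 2, 3, 4, 5, 6, 7, 13, 9, 10, 11, 12, 16, 14, 8, 15] = (8 13 16 15)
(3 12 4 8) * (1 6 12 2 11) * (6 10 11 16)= (1 10 11)(2 16 6 12 4 8 3)= [0, 10, 16, 2, 8, 5, 12, 7, 3, 9, 11, 1, 4, 13, 14, 15, 6]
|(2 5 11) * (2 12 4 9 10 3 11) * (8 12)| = |(2 5)(3 11 8 12 4 9 10)| = 14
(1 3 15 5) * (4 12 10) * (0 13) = (0 13)(1 3 15 5)(4 12 10) = [13, 3, 2, 15, 12, 1, 6, 7, 8, 9, 4, 11, 10, 0, 14, 5]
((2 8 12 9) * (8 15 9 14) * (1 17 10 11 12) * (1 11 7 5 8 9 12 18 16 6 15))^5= (1 8 15)(2 5 6)(7 16 9)(10 18 14)(11 12 17)= [0, 8, 5, 3, 4, 6, 2, 16, 15, 7, 18, 12, 17, 13, 10, 1, 9, 11, 14]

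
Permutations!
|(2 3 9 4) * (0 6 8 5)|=4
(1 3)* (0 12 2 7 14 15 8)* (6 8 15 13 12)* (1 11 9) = [6, 3, 7, 11, 4, 5, 8, 14, 0, 1, 10, 9, 2, 12, 13, 15] = (15)(0 6 8)(1 3 11 9)(2 7 14 13 12)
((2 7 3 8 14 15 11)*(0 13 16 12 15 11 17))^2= (0 16 15)(2 3 14)(7 8 11)(12 17 13)= [16, 1, 3, 14, 4, 5, 6, 8, 11, 9, 10, 7, 17, 12, 2, 0, 15, 13]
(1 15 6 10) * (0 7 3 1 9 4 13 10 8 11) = (0 7 3 1 15 6 8 11)(4 13 10 9) = [7, 15, 2, 1, 13, 5, 8, 3, 11, 4, 9, 0, 12, 10, 14, 6]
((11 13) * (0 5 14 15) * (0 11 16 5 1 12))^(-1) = (0 12 1)(5 16 13 11 15 14) = [12, 0, 2, 3, 4, 16, 6, 7, 8, 9, 10, 15, 1, 11, 5, 14, 13]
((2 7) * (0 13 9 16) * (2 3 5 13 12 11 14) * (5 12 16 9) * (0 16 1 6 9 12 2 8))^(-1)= (16)(0 8 14 11 12 9 6 1)(2 3 7)(5 13)= [8, 0, 3, 7, 4, 13, 1, 2, 14, 6, 10, 12, 9, 5, 11, 15, 16]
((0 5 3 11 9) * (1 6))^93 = (0 11 5 9 3)(1 6) = [11, 6, 2, 0, 4, 9, 1, 7, 8, 3, 10, 5]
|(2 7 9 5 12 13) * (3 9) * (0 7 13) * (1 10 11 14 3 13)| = |(0 7 13 2 1 10 11 14 3 9 5 12)| = 12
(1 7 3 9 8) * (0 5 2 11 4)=(0 5 2 11 4)(1 7 3 9 8)=[5, 7, 11, 9, 0, 2, 6, 3, 1, 8, 10, 4]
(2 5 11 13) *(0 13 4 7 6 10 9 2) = (0 13)(2 5 11 4 7 6 10 9) = [13, 1, 5, 3, 7, 11, 10, 6, 8, 2, 9, 4, 12, 0]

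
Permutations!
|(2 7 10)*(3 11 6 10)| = |(2 7 3 11 6 10)| = 6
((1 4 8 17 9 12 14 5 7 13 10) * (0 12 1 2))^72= [0, 8, 2, 3, 17, 5, 6, 7, 9, 4, 10, 11, 12, 13, 14, 15, 16, 1]= (1 8 9 4 17)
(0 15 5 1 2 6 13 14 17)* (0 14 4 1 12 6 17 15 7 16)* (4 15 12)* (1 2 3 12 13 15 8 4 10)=(0 7 16)(1 3 12 6 15 5 10)(2 17 14 13 8 4)=[7, 3, 17, 12, 2, 10, 15, 16, 4, 9, 1, 11, 6, 8, 13, 5, 0, 14]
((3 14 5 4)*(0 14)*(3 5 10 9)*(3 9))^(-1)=(0 3 10 14)(4 5)=[3, 1, 2, 10, 5, 4, 6, 7, 8, 9, 14, 11, 12, 13, 0]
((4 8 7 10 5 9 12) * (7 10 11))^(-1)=(4 12 9 5 10 8)(7 11)=[0, 1, 2, 3, 12, 10, 6, 11, 4, 5, 8, 7, 9]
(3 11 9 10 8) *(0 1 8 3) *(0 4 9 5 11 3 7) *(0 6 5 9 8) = [1, 0, 2, 3, 8, 11, 5, 6, 4, 10, 7, 9] = (0 1)(4 8)(5 11 9 10 7 6)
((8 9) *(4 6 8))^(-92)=(9)=[0, 1, 2, 3, 4, 5, 6, 7, 8, 9]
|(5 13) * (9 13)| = 3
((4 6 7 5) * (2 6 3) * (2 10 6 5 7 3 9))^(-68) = [0, 1, 2, 10, 4, 5, 3, 7, 8, 9, 6] = (3 10 6)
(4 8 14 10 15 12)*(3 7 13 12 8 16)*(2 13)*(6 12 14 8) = (2 13 14 10 15 6 12 4 16 3 7) = [0, 1, 13, 7, 16, 5, 12, 2, 8, 9, 15, 11, 4, 14, 10, 6, 3]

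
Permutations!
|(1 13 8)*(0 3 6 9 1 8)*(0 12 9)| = |(0 3 6)(1 13 12 9)| = 12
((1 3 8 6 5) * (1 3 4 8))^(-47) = (1 4 8 6 5 3) = [0, 4, 2, 1, 8, 3, 5, 7, 6]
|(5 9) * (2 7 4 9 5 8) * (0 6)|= |(0 6)(2 7 4 9 8)|= 10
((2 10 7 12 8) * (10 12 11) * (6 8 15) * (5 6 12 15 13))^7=[0, 1, 2, 3, 4, 5, 6, 11, 8, 9, 7, 10, 12, 13, 14, 15]=(15)(7 11 10)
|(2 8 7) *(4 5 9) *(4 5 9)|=3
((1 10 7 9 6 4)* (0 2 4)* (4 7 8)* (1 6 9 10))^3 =[10, 1, 8, 3, 2, 5, 7, 4, 0, 9, 6] =(0 10 6 7 4 2 8)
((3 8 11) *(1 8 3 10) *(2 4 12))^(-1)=[0, 10, 12, 3, 2, 5, 6, 7, 1, 9, 11, 8, 4]=(1 10 11 8)(2 12 4)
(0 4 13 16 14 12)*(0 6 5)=(0 4 13 16 14 12 6 5)=[4, 1, 2, 3, 13, 0, 5, 7, 8, 9, 10, 11, 6, 16, 12, 15, 14]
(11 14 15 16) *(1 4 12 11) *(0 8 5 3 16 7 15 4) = (0 8 5 3 16 1)(4 12 11 14)(7 15) = [8, 0, 2, 16, 12, 3, 6, 15, 5, 9, 10, 14, 11, 13, 4, 7, 1]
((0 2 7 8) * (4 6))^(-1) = (0 8 7 2)(4 6) = [8, 1, 0, 3, 6, 5, 4, 2, 7]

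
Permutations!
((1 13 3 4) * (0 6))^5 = [6, 13, 2, 4, 1, 5, 0, 7, 8, 9, 10, 11, 12, 3] = (0 6)(1 13 3 4)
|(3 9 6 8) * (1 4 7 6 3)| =10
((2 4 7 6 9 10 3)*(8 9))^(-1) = [0, 1, 3, 10, 2, 5, 7, 4, 6, 8, 9] = (2 3 10 9 8 6 7 4)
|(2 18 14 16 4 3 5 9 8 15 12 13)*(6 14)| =13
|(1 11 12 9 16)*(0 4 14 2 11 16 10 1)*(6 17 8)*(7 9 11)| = 18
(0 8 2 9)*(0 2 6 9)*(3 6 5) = (0 8 5 3 6 9 2) = [8, 1, 0, 6, 4, 3, 9, 7, 5, 2]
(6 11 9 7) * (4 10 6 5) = (4 10 6 11 9 7 5) = [0, 1, 2, 3, 10, 4, 11, 5, 8, 7, 6, 9]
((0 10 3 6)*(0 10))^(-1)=(3 10 6)=[0, 1, 2, 10, 4, 5, 3, 7, 8, 9, 6]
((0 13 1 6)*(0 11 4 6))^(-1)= (0 1 13)(4 11 6)= [1, 13, 2, 3, 11, 5, 4, 7, 8, 9, 10, 6, 12, 0]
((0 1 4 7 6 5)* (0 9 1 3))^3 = [3, 6, 2, 0, 5, 4, 1, 9, 8, 7] = (0 3)(1 6)(4 5)(7 9)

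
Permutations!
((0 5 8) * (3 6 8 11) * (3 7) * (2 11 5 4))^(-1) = [8, 1, 4, 7, 0, 5, 3, 11, 6, 9, 10, 2] = (0 8 6 3 7 11 2 4)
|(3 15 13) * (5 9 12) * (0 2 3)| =|(0 2 3 15 13)(5 9 12)| =15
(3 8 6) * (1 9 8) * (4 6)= (1 9 8 4 6 3)= [0, 9, 2, 1, 6, 5, 3, 7, 4, 8]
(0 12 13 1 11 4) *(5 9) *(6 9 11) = (0 12 13 1 6 9 5 11 4) = [12, 6, 2, 3, 0, 11, 9, 7, 8, 5, 10, 4, 13, 1]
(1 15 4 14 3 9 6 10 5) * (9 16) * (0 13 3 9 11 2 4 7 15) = (0 13 3 16 11 2 4 14 9 6 10 5 1)(7 15) = [13, 0, 4, 16, 14, 1, 10, 15, 8, 6, 5, 2, 12, 3, 9, 7, 11]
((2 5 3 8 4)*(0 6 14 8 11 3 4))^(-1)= (0 8 14 6)(2 4 5)(3 11)= [8, 1, 4, 11, 5, 2, 0, 7, 14, 9, 10, 3, 12, 13, 6]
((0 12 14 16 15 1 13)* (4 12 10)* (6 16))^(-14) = (0 16 4 1 14)(6 10 15 12 13) = [16, 14, 2, 3, 1, 5, 10, 7, 8, 9, 15, 11, 13, 6, 0, 12, 4]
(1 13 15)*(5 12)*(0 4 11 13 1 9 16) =(0 4 11 13 15 9 16)(5 12) =[4, 1, 2, 3, 11, 12, 6, 7, 8, 16, 10, 13, 5, 15, 14, 9, 0]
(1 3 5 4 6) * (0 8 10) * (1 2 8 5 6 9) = (0 5 4 9 1 3 6 2 8 10) = [5, 3, 8, 6, 9, 4, 2, 7, 10, 1, 0]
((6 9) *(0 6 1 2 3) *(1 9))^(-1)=(9)(0 3 2 1 6)=[3, 6, 1, 2, 4, 5, 0, 7, 8, 9]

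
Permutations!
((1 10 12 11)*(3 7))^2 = (1 12)(10 11) = [0, 12, 2, 3, 4, 5, 6, 7, 8, 9, 11, 10, 1]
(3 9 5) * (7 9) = [0, 1, 2, 7, 4, 3, 6, 9, 8, 5] = (3 7 9 5)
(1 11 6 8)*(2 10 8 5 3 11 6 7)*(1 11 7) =(1 6 5 3 7 2 10 8 11) =[0, 6, 10, 7, 4, 3, 5, 2, 11, 9, 8, 1]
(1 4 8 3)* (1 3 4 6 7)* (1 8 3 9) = (1 6 7 8 4 3 9) = [0, 6, 2, 9, 3, 5, 7, 8, 4, 1]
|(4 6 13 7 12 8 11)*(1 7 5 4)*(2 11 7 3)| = 12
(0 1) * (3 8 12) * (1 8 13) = (0 8 12 3 13 1) = [8, 0, 2, 13, 4, 5, 6, 7, 12, 9, 10, 11, 3, 1]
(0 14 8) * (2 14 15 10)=(0 15 10 2 14 8)=[15, 1, 14, 3, 4, 5, 6, 7, 0, 9, 2, 11, 12, 13, 8, 10]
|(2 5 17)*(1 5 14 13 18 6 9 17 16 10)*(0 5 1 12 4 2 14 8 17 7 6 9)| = 15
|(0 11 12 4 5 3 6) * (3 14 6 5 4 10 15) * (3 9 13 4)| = |(0 11 12 10 15 9 13 4 3 5 14 6)| = 12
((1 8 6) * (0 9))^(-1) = [9, 6, 2, 3, 4, 5, 8, 7, 1, 0] = (0 9)(1 6 8)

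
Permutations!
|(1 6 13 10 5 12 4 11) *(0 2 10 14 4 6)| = |(0 2 10 5 12 6 13 14 4 11 1)| = 11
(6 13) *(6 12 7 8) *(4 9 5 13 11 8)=(4 9 5 13 12 7)(6 11 8)=[0, 1, 2, 3, 9, 13, 11, 4, 6, 5, 10, 8, 7, 12]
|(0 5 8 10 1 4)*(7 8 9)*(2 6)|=|(0 5 9 7 8 10 1 4)(2 6)|=8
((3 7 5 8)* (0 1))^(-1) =(0 1)(3 8 5 7) =[1, 0, 2, 8, 4, 7, 6, 3, 5]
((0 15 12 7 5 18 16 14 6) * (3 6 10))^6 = (0 16 15 14 12 10 7 3 5 6 18) = [16, 1, 2, 5, 4, 6, 18, 3, 8, 9, 7, 11, 10, 13, 12, 14, 15, 17, 0]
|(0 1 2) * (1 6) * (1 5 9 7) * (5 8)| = 8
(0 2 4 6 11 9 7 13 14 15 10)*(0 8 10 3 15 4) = (0 2)(3 15)(4 6 11 9 7 13 14)(8 10) = [2, 1, 0, 15, 6, 5, 11, 13, 10, 7, 8, 9, 12, 14, 4, 3]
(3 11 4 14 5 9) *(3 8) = [0, 1, 2, 11, 14, 9, 6, 7, 3, 8, 10, 4, 12, 13, 5] = (3 11 4 14 5 9 8)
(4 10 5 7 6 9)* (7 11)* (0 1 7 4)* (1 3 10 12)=(0 3 10 5 11 4 12 1 7 6 9)=[3, 7, 2, 10, 12, 11, 9, 6, 8, 0, 5, 4, 1]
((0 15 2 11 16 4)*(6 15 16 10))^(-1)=(0 4 16)(2 15 6 10 11)=[4, 1, 15, 3, 16, 5, 10, 7, 8, 9, 11, 2, 12, 13, 14, 6, 0]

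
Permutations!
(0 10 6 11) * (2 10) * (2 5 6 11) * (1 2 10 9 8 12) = (0 5 6 10 11)(1 2 9 8 12) = [5, 2, 9, 3, 4, 6, 10, 7, 12, 8, 11, 0, 1]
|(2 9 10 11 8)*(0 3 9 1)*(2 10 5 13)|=|(0 3 9 5 13 2 1)(8 10 11)|=21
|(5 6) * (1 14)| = 2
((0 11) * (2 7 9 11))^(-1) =[11, 1, 0, 3, 4, 5, 6, 2, 8, 7, 10, 9] =(0 11 9 7 2)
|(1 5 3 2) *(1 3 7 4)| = |(1 5 7 4)(2 3)| = 4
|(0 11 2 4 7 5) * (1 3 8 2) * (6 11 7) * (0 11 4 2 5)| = |(0 7)(1 3 8 5 11)(4 6)| = 10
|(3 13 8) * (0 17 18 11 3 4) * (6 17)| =9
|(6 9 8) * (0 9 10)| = |(0 9 8 6 10)| = 5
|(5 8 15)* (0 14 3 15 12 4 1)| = 9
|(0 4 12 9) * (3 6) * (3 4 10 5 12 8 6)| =|(0 10 5 12 9)(4 8 6)| =15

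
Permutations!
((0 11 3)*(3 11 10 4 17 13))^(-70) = [4, 1, 2, 10, 13, 5, 6, 7, 8, 9, 17, 11, 12, 0, 14, 15, 16, 3] = (0 4 13)(3 10 17)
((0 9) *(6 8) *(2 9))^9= [0, 1, 2, 3, 4, 5, 8, 7, 6, 9]= (9)(6 8)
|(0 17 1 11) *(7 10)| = 4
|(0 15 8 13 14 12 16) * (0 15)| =6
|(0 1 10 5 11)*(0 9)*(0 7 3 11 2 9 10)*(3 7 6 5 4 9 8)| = 18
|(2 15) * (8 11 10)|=6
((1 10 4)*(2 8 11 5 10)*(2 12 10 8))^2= (1 10)(4 12)(5 11 8)= [0, 10, 2, 3, 12, 11, 6, 7, 5, 9, 1, 8, 4]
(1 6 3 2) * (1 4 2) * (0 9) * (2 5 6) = [9, 2, 4, 1, 5, 6, 3, 7, 8, 0] = (0 9)(1 2 4 5 6 3)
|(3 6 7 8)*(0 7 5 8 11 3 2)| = 8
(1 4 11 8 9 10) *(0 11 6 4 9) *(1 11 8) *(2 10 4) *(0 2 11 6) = (0 8 2 10 6 11 1 9 4) = [8, 9, 10, 3, 0, 5, 11, 7, 2, 4, 6, 1]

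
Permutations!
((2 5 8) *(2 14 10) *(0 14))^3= (0 2)(5 14)(8 10)= [2, 1, 0, 3, 4, 14, 6, 7, 10, 9, 8, 11, 12, 13, 5]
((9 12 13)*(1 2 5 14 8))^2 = (1 5 8 2 14)(9 13 12) = [0, 5, 14, 3, 4, 8, 6, 7, 2, 13, 10, 11, 9, 12, 1]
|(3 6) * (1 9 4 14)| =4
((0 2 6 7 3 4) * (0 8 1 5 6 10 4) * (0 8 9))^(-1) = (0 9 4 10 2)(1 8 3 7 6 5) = [9, 8, 0, 7, 10, 1, 5, 6, 3, 4, 2]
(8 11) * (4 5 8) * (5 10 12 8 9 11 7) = (4 10 12 8 7 5 9 11) = [0, 1, 2, 3, 10, 9, 6, 5, 7, 11, 12, 4, 8]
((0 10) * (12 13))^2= [0, 1, 2, 3, 4, 5, 6, 7, 8, 9, 10, 11, 12, 13]= (13)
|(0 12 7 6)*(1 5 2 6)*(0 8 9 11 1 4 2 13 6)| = 35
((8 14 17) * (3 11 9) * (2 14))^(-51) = (2 14 17 8) = [0, 1, 14, 3, 4, 5, 6, 7, 2, 9, 10, 11, 12, 13, 17, 15, 16, 8]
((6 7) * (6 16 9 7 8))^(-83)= (6 8)(7 16 9)= [0, 1, 2, 3, 4, 5, 8, 16, 6, 7, 10, 11, 12, 13, 14, 15, 9]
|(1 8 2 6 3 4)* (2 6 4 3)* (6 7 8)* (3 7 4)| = 7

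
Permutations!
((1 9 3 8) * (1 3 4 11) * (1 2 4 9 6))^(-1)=[0, 6, 11, 8, 2, 5, 1, 7, 3, 9, 10, 4]=(1 6)(2 11 4)(3 8)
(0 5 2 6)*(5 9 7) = (0 9 7 5 2 6) = [9, 1, 6, 3, 4, 2, 0, 5, 8, 7]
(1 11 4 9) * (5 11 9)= [0, 9, 2, 3, 5, 11, 6, 7, 8, 1, 10, 4]= (1 9)(4 5 11)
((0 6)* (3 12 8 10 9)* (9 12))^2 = (8 12 10) = [0, 1, 2, 3, 4, 5, 6, 7, 12, 9, 8, 11, 10]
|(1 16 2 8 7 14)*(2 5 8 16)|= 7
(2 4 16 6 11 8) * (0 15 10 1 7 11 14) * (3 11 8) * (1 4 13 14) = (0 15 10 4 16 6 1 7 8 2 13 14)(3 11) = [15, 7, 13, 11, 16, 5, 1, 8, 2, 9, 4, 3, 12, 14, 0, 10, 6]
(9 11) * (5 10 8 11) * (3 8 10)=[0, 1, 2, 8, 4, 3, 6, 7, 11, 5, 10, 9]=(3 8 11 9 5)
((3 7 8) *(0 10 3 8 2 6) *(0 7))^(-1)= (0 3 10)(2 7 6)= [3, 1, 7, 10, 4, 5, 2, 6, 8, 9, 0]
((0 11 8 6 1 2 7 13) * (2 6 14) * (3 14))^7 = (0 13 7 2 14 3 8 11)(1 6) = [13, 6, 14, 8, 4, 5, 1, 2, 11, 9, 10, 0, 12, 7, 3]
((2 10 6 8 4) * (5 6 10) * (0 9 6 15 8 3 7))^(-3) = (0 6 7 9 3)(2 15 4 5 8) = [6, 1, 15, 0, 5, 8, 7, 9, 2, 3, 10, 11, 12, 13, 14, 4]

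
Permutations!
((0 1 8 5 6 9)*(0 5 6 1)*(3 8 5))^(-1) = (1 5)(3 9 6 8) = [0, 5, 2, 9, 4, 1, 8, 7, 3, 6]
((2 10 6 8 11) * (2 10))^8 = (11) = [0, 1, 2, 3, 4, 5, 6, 7, 8, 9, 10, 11]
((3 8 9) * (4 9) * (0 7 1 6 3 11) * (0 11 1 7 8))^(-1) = (11)(0 3 6 1 9 4 8) = [3, 9, 2, 6, 8, 5, 1, 7, 0, 4, 10, 11]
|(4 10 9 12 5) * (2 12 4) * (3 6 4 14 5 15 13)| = |(2 12 15 13 3 6 4 10 9 14 5)| = 11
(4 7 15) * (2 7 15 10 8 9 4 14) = (2 7 10 8 9 4 15 14) = [0, 1, 7, 3, 15, 5, 6, 10, 9, 4, 8, 11, 12, 13, 2, 14]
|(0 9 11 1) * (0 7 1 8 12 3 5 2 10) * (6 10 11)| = |(0 9 6 10)(1 7)(2 11 8 12 3 5)| = 12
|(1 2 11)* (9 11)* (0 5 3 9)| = 7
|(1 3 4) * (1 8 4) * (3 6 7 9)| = 10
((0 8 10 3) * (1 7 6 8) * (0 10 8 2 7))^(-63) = (0 1)(3 10) = [1, 0, 2, 10, 4, 5, 6, 7, 8, 9, 3]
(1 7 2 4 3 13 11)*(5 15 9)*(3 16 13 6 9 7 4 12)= (1 4 16 13 11)(2 12 3 6 9 5 15 7)= [0, 4, 12, 6, 16, 15, 9, 2, 8, 5, 10, 1, 3, 11, 14, 7, 13]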